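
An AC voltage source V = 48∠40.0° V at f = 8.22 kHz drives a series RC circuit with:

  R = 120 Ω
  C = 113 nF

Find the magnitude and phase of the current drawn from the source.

Step 1 — Angular frequency: ω = 2π·f = 2π·8220 = 5.165e+04 rad/s.
Step 2 — Component impedances:
  R: Z = R = 120 Ω
  C: Z = 1/(jωC) = -j/(ω·C) = 0 - j171.3 Ω
Step 3 — Series combination: Z_total = R + C = 120 - j171.3 Ω = 209.2∠-55.0° Ω.
Step 4 — Source phasor: V = 48∠40.0° V = 36.77 + j30.85 V.
Step 5 — Ohm's law: I = V / Z_total = (36.77 + j30.85) / (120 - j171.3) = -0.01998 + j0.2286 A.
Step 6 — Convert to polar: |I| = 0.2295 A, ∠I = 95.0°.

I = 0.2295∠95.0° A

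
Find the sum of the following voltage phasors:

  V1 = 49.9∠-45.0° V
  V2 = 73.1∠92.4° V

Step 1 — Convert each phasor to rectangular form:
  V1 = 49.9·(cos(-45.0°) + j·sin(-45.0°)) = 35.28 - j35.28 V
  V2 = 73.1·(cos(92.4°) + j·sin(92.4°)) = -3.061 + j73.04 V
Step 2 — Sum components: V_total = 32.22 + j37.75 V.
Step 3 — Convert to polar: |V_total| = 49.63 V, ∠V_total = 49.5°.

V_total = 49.63∠49.5° V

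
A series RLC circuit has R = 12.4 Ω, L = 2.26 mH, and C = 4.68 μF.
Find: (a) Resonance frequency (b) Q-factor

Step 1 — Resonance condition Im(Z)=0 gives ω₀ = 1/√(LC).
Step 2 — ω₀ = 1/√(0.00226·4.68e-06) = 9724 rad/s.
Step 3 — f₀ = ω₀/(2π) = 1548 Hz.
Step 4 — Series Q: Q = ω₀L/R = 9724·0.00226/12.4 = 1.772.

(a) f₀ = 1548 Hz  (b) Q = 1.772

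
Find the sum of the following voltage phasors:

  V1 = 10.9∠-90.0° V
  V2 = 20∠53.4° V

Step 1 — Convert each phasor to rectangular form:
  V1 = 10.9·(cos(-90.0°) + j·sin(-90.0°)) = 0 - j10.9 V
  V2 = 20·(cos(53.4°) + j·sin(53.4°)) = 11.92 + j16.06 V
Step 2 — Sum components: V_total = 11.92 + j5.156 V.
Step 3 — Convert to polar: |V_total| = 12.99 V, ∠V_total = 23.4°.

V_total = 12.99∠23.4° V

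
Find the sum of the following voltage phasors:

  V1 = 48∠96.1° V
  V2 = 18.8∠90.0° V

Step 1 — Convert each phasor to rectangular form:
  V1 = 48·(cos(96.1°) + j·sin(96.1°)) = -5.101 + j47.73 V
  V2 = 18.8·(cos(90.0°) + j·sin(90.0°)) = 0 + j18.8 V
Step 2 — Sum components: V_total = -5.101 + j66.53 V.
Step 3 — Convert to polar: |V_total| = 66.72 V, ∠V_total = 94.4°.

V_total = 66.72∠94.4° V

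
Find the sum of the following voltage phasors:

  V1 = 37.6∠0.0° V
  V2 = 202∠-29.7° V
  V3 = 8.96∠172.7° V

Step 1 — Convert each phasor to rectangular form:
  V1 = 37.6·(cos(0.0°) + j·sin(0.0°)) = 37.6 V
  V2 = 202·(cos(-29.7°) + j·sin(-29.7°)) = 175.5 - j100.1 V
  V3 = 8.96·(cos(172.7°) + j·sin(172.7°)) = -8.887 + j1.138 V
Step 2 — Sum components: V_total = 204.2 - j98.94 V.
Step 3 — Convert to polar: |V_total| = 226.9 V, ∠V_total = -25.9°.

V_total = 226.9∠-25.9° V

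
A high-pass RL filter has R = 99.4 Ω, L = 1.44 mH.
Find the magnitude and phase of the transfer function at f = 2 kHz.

Step 1 — Angular frequency: ω = 2π·2000 = 1.257e+04 rad/s.
Step 2 — Transfer function: H(jω) = jωL/(R + jωL).
Step 3 — Numerator jωL = j·18.1; denominator R + jωL = 99.4 + j18.1.
Step 4 — H = 0.03208 + j0.1762.
Step 5 — Magnitude: |H| = 0.1791 (-14.9 dB); phase: φ = 79.7°.

|H| = 0.1791 (-14.9 dB), φ = 79.7°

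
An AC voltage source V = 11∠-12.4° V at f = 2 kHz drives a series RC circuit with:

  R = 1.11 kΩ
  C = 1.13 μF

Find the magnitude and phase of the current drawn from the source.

Step 1 — Angular frequency: ω = 2π·f = 2π·2000 = 1.257e+04 rad/s.
Step 2 — Component impedances:
  R: Z = R = 1110 Ω
  C: Z = 1/(jωC) = -j/(ω·C) = 0 - j70.42 Ω
Step 3 — Series combination: Z_total = R + C = 1110 - j70.42 Ω = 1112∠-3.6° Ω.
Step 4 — Source phasor: V = 11∠-12.4° V = 10.74 - j2.362 V.
Step 5 — Ohm's law: I = V / Z_total = (10.74 - j2.362) / (1110 - j70.42) = 0.009774 - j0.001508 A.
Step 6 — Convert to polar: |I| = 0.00989 A, ∠I = -8.8°.

I = 0.00989∠-8.8° A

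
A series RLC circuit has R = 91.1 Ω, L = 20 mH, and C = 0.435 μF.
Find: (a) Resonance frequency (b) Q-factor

Step 1 — Resonance condition Im(Z)=0 gives ω₀ = 1/√(LC).
Step 2 — ω₀ = 1/√(0.02·4.35e-07) = 1.072e+04 rad/s.
Step 3 — f₀ = ω₀/(2π) = 1706 Hz.
Step 4 — Series Q: Q = ω₀L/R = 1.072e+04·0.02/91.1 = 2.354.

(a) f₀ = 1706 Hz  (b) Q = 2.354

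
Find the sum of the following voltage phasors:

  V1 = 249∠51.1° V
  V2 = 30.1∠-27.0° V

Step 1 — Convert each phasor to rectangular form:
  V1 = 249·(cos(51.1°) + j·sin(51.1°)) = 156.4 + j193.8 V
  V2 = 30.1·(cos(-27.0°) + j·sin(-27.0°)) = 26.82 - j13.67 V
Step 2 — Sum components: V_total = 183.2 + j180.1 V.
Step 3 — Convert to polar: |V_total| = 256.9 V, ∠V_total = 44.5°.

V_total = 256.9∠44.5° V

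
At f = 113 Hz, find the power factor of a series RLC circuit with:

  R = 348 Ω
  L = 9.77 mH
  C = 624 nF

Step 1 — Angular frequency: ω = 2π·f = 2π·113 = 710 rad/s.
Step 2 — Component impedances:
  R: Z = R = 348 Ω
  L: Z = jωL = j·710·0.00977 = 0 + j6.937 Ω
  C: Z = 1/(jωC) = -j/(ω·C) = 0 - j2257 Ω
Step 3 — Series combination: Z_total = R + L + C = 348 - j2250 Ω = 2277∠-81.2° Ω.
Step 4 — Power factor: PF = cos(φ) = Re(Z)/|Z| = 348/2277 = 0.1528.
Step 5 — Type: Im(Z) = -2250 ⇒ leading (phase φ = -81.2°).

PF = 0.1528 (leading, φ = -81.2°)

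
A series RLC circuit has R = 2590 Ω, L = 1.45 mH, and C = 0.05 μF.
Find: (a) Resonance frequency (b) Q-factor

Step 1 — Resonance condition Im(Z)=0 gives ω₀ = 1/√(LC).
Step 2 — ω₀ = 1/√(0.00145·5e-08) = 1.174e+05 rad/s.
Step 3 — f₀ = ω₀/(2π) = 1.869e+04 Hz.
Step 4 — Series Q: Q = ω₀L/R = 1.174e+05·0.00145/2590 = 0.06575.

(a) f₀ = 1.869e+04 Hz  (b) Q = 0.06575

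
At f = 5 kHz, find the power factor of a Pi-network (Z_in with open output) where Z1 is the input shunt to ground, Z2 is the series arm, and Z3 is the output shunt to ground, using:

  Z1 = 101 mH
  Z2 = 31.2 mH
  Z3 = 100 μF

Step 1 — Angular frequency: ω = 2π·f = 2π·5000 = 3.142e+04 rad/s.
Step 2 — Component impedances:
  Z1: Z = jωL = j·3.142e+04·0.101 = 0 + j3173 Ω
  Z2: Z = jωL = j·3.142e+04·0.0312 = 0 + j980.2 Ω
  Z3: Z = 1/(jωC) = -j/(ω·C) = 0 - j0.3183 Ω
Step 3 — With open output, the series arm Z2 and the output shunt Z3 appear in series to ground: Z2 + Z3 = 0 + j979.9 Ω.
Step 4 — Parallel with input shunt Z1: Z_in = Z1 || (Z2 + Z3) = 0 + j748.7 Ω = 748.7∠90.0° Ω.
Step 5 — Power factor: PF = cos(φ) = Re(Z)/|Z| = -0/748.7 = -0.
Step 6 — Type: Im(Z) = 748.7 ⇒ lagging (phase φ = 90.0°).

PF = -0 (lagging, φ = 90.0°)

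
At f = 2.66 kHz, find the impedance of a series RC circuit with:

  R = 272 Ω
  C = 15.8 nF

Step 1 — Angular frequency: ω = 2π·f = 2π·2660 = 1.671e+04 rad/s.
Step 2 — Component impedances:
  R: Z = R = 272 Ω
  C: Z = 1/(jωC) = -j/(ω·C) = 0 - j3787 Ω
Step 3 — Series combination: Z_total = R + C = 272 - j3787 Ω = 3797∠-85.9° Ω.

Z = 272 - j3787 Ω = 3797∠-85.9° Ω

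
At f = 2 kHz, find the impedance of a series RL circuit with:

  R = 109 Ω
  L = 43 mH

Step 1 — Angular frequency: ω = 2π·f = 2π·2000 = 1.257e+04 rad/s.
Step 2 — Component impedances:
  R: Z = R = 109 Ω
  L: Z = jωL = j·1.257e+04·0.043 = 0 + j540.4 Ω
Step 3 — Series combination: Z_total = R + L = 109 + j540.4 Ω = 551.2∠78.6° Ω.

Z = 109 + j540.4 Ω = 551.2∠78.6° Ω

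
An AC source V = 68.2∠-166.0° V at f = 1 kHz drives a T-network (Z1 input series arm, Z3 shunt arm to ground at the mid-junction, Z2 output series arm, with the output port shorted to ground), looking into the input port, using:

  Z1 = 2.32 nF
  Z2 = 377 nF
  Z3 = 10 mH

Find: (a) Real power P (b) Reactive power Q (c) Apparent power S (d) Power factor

Step 1 — Angular frequency: ω = 2π·f = 2π·1000 = 6283 rad/s.
Step 2 — Component impedances:
  Z1: Z = 1/(jωC) = -j/(ω·C) = 0 - j6.86e+04 Ω
  Z2: Z = 1/(jωC) = -j/(ω·C) = 0 - j422.2 Ω
  Z3: Z = jωL = j·6283·0.01 = 0 + j62.83 Ω
Step 3 — With the output port shorted to ground, the output series arm Z2 runs from the junction to ground; the shunt arm Z3 also runs from the junction to ground. They appear in parallel: Z3 || Z2 = 0 + j73.82 Ω.
Step 4 — Series with input arm Z1: Z_in = Z1 + (Z3 || Z2) = 0 - j6.853e+04 Ω = 6.853e+04∠-90.0° Ω.
Step 5 — Source phasor: V = 68.2∠-166.0° V = -66.17 - j16.5 V.
Step 6 — Current: I = V / Z = 0.0002408 - j0.0009657 A = 0.0009952∠-76.0° A.
Step 7 — Complex power: S = V·I* = 0 - j0.06787 VA.
Step 8 — Real power: P = Re(S) = 0 W.
Step 9 — Reactive power: Q = Im(S) = -0.06787 VAR.
Step 10 — Apparent power: |S| = 0.06787 VA.
Step 11 — Power factor: PF = P/|S| = 0 (leading).

(a) P = 0 W  (b) Q = -0.06787 VAR  (c) S = 0.06787 VA  (d) PF = 0 (leading)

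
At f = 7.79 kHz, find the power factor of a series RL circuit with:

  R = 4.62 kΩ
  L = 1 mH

Step 1 — Angular frequency: ω = 2π·f = 2π·7790 = 4.895e+04 rad/s.
Step 2 — Component impedances:
  R: Z = R = 4620 Ω
  L: Z = jωL = j·4.895e+04·0.001 = 0 + j48.95 Ω
Step 3 — Series combination: Z_total = R + L = 4620 + j48.95 Ω = 4620∠0.6° Ω.
Step 4 — Power factor: PF = cos(φ) = Re(Z)/|Z| = 4620/4620.3 = 0.9999.
Step 5 — Type: Im(Z) = 48.95 ⇒ lagging (phase φ = 0.6°).

PF = 0.9999 (lagging, φ = 0.6°)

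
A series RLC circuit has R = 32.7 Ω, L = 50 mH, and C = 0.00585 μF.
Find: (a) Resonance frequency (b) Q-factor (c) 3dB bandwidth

Step 1 — Resonance condition Im(Z)=0 gives ω₀ = 1/√(LC).
Step 2 — ω₀ = 1/√(0.05·5.85e-09) = 5.847e+04 rad/s.
Step 3 — f₀ = ω₀/(2π) = 9306 Hz.
Step 4 — Series Q: Q = ω₀L/R = 5.847e+04·0.05/32.7 = 89.4.
Step 5 — 3dB bandwidth: Δω = ω₀/Q = 654 rad/s; BW = Δω/(2π) = 104.1 Hz.

(a) f₀ = 9306 Hz  (b) Q = 89.4  (c) BW = 104.1 Hz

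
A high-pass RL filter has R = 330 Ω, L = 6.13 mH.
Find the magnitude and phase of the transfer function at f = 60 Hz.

Step 1 — Angular frequency: ω = 2π·60 = 377 rad/s.
Step 2 — Transfer function: H(jω) = jωL/(R + jωL).
Step 3 — Numerator jωL = j·2.311; denominator R + jωL = 330 + j2.311.
Step 4 — H = 4.904e-05 + j0.007003.
Step 5 — Magnitude: |H| = 0.007003 (-43.1 dB); phase: φ = 89.6°.

|H| = 0.007003 (-43.1 dB), φ = 89.6°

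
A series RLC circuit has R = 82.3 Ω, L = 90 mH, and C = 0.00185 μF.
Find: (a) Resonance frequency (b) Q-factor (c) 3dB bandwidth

Step 1 — Resonance condition Im(Z)=0 gives ω₀ = 1/√(LC).
Step 2 — ω₀ = 1/√(0.09·1.85e-09) = 7.75e+04 rad/s.
Step 3 — f₀ = ω₀/(2π) = 1.233e+04 Hz.
Step 4 — Series Q: Q = ω₀L/R = 7.75e+04·0.09/82.3 = 84.75.
Step 5 — 3dB bandwidth: Δω = ω₀/Q = 914.4 rad/s; BW = Δω/(2π) = 145.5 Hz.

(a) f₀ = 1.233e+04 Hz  (b) Q = 84.75  (c) BW = 145.5 Hz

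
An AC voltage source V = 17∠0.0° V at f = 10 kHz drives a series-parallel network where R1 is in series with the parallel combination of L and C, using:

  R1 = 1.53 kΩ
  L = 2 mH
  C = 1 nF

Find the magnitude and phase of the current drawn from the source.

Step 1 — Angular frequency: ω = 2π·f = 2π·1e+04 = 6.283e+04 rad/s.
Step 2 — Component impedances:
  R1: Z = R = 1530 Ω
  L: Z = jωL = j·6.283e+04·0.002 = 0 + j125.7 Ω
  C: Z = 1/(jωC) = -j/(ω·C) = 0 - j1.592e+04 Ω
Step 3 — Parallel branch: L || C = 1/(1/L + 1/C) = 0 + j126.7 Ω.
Step 4 — Series with R1: Z_total = R1 + (L || C) = 1530 + j126.7 Ω = 1535∠4.7° Ω.
Step 5 — Source phasor: V = 17∠0.0° V = 17 V.
Step 6 — Ohm's law: I = V / Z_total = (17) / (1530 + j126.7) = 0.01104 - j0.0009136 A.
Step 7 — Convert to polar: |I| = 0.01107 A, ∠I = -4.7°.

I = 0.01107∠-4.7° A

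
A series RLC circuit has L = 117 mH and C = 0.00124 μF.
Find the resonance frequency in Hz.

Step 1 — Resonance condition Im(Z)=0 gives ω₀ = 1/√(LC).
Step 2 — ω₀ = 1/√(0.117·1.24e-09) = 8.302e+04 rad/s.
Step 3 — f₀ = ω₀/(2π) = 1.321e+04 Hz.

f₀ = 1.321e+04 Hz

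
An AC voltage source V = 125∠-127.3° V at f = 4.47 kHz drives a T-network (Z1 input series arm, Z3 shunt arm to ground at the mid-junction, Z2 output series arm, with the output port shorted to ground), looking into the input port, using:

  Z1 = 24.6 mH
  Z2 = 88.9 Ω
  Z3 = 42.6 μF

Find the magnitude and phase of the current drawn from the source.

Step 1 — Angular frequency: ω = 2π·f = 2π·4470 = 2.809e+04 rad/s.
Step 2 — Component impedances:
  Z1: Z = jωL = j·2.809e+04·0.0246 = 0 + j690.9 Ω
  Z2: Z = R = 88.9 Ω
  Z3: Z = 1/(jωC) = -j/(ω·C) = 0 - j0.8358 Ω
Step 3 — With the output port shorted to ground, the output series arm Z2 runs from the junction to ground; the shunt arm Z3 also runs from the junction to ground. They appear in parallel: Z3 || Z2 = 0.007857 - j0.8357 Ω.
Step 4 — Series with input arm Z1: Z_in = Z1 + (Z3 || Z2) = 0.007857 + j690.1 Ω = 690.1∠90.0° Ω.
Step 5 — Source phasor: V = 125∠-127.3° V = -75.75 - j99.43 V.
Step 6 — Ohm's law: I = V / Z_total = (-75.75 - j99.43) / (0.007857 + j690.1) = -0.1441 + j0.1098 A.
Step 7 — Convert to polar: |I| = 0.1811 A, ∠I = 142.7°.

I = 0.1811∠142.7° A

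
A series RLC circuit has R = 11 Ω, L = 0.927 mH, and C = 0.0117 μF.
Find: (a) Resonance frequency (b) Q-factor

Step 1 — Resonance condition Im(Z)=0 gives ω₀ = 1/√(LC).
Step 2 — ω₀ = 1/√(0.000927·1.17e-08) = 3.036e+05 rad/s.
Step 3 — f₀ = ω₀/(2π) = 4.833e+04 Hz.
Step 4 — Series Q: Q = ω₀L/R = 3.036e+05·0.000927/11 = 25.59.

(a) f₀ = 4.833e+04 Hz  (b) Q = 25.59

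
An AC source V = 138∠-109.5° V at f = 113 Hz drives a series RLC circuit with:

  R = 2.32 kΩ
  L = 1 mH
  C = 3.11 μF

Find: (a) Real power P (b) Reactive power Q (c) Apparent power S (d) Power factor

Step 1 — Angular frequency: ω = 2π·f = 2π·113 = 710 rad/s.
Step 2 — Component impedances:
  R: Z = R = 2320 Ω
  L: Z = jωL = j·710·0.001 = 0 + j0.71 Ω
  C: Z = 1/(jωC) = -j/(ω·C) = 0 - j452.9 Ω
Step 3 — Series combination: Z_total = R + L + C = 2320 - j452.2 Ω = 2364∠-11.0° Ω.
Step 4 — Source phasor: V = 138∠-109.5° V = -46.07 - j130.1 V.
Step 5 — Current: I = V / Z = -0.008601 - j0.05775 A = 0.05838∠-98.5° A.
Step 6 — Complex power: S = V·I* = 7.908 - j1.541 VA.
Step 7 — Real power: P = Re(S) = 7.908 W.
Step 8 — Reactive power: Q = Im(S) = -1.541 VAR.
Step 9 — Apparent power: |S| = 8.057 VA.
Step 10 — Power factor: PF = P/|S| = 0.9815 (leading).

(a) P = 7.908 W  (b) Q = -1.541 VAR  (c) S = 8.057 VA  (d) PF = 0.9815 (leading)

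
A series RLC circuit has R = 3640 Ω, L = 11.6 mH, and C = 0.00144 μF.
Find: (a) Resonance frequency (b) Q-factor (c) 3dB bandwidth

Step 1 — Resonance: ω₀ = 1/√(LC) = 1/√(0.0116·1.44e-09) = 2.447e+05 rad/s.
Step 2 — f₀ = ω₀/(2π) = 3.894e+04 Hz.
Step 3 — Series Q: Q = ω₀L/R = 2.447e+05·0.0116/3640 = 0.7797.
Step 4 — Bandwidth: Δω = ω₀/Q = 3.138e+05 rad/s; BW = Δω/(2π) = 4.994e+04 Hz.

(a) f₀ = 3.894e+04 Hz  (b) Q = 0.7797  (c) BW = 4.994e+04 Hz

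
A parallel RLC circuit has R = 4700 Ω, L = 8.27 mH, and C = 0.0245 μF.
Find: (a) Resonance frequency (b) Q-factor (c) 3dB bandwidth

Step 1 — Resonance: ω₀ = 1/√(LC) = 1/√(0.00827·2.45e-08) = 7.025e+04 rad/s.
Step 2 — f₀ = ω₀/(2π) = 1.118e+04 Hz.
Step 3 — Parallel Q: Q = R/(ω₀L) = 4700/(7.025e+04·0.00827) = 8.09.
Step 4 — Bandwidth: Δω = ω₀/Q = 8684 rad/s; BW = Δω/(2π) = 1382 Hz.

(a) f₀ = 1.118e+04 Hz  (b) Q = 8.09  (c) BW = 1382 Hz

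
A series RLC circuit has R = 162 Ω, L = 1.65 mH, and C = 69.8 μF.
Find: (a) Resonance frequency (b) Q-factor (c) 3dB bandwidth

Step 1 — Resonance condition Im(Z)=0 gives ω₀ = 1/√(LC).
Step 2 — ω₀ = 1/√(0.00165·6.98e-05) = 2947 rad/s.
Step 3 — f₀ = ω₀/(2π) = 469 Hz.
Step 4 — Series Q: Q = ω₀L/R = 2947·0.00165/162 = 0.03001.
Step 5 — 3dB bandwidth: Δω = ω₀/Q = 9.818e+04 rad/s; BW = Δω/(2π) = 1.563e+04 Hz.

(a) f₀ = 469 Hz  (b) Q = 0.03001  (c) BW = 1.563e+04 Hz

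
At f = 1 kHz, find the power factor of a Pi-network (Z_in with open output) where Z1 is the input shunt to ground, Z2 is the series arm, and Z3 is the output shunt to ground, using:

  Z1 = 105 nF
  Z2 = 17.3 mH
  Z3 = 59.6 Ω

Step 1 — Angular frequency: ω = 2π·f = 2π·1000 = 6283 rad/s.
Step 2 — Component impedances:
  Z1: Z = 1/(jωC) = -j/(ω·C) = 0 - j1516 Ω
  Z2: Z = jωL = j·6283·0.0173 = 0 + j108.7 Ω
  Z3: Z = R = 59.6 Ω
Step 3 — With open output, the series arm Z2 and the output shunt Z3 appear in series to ground: Z2 + Z3 = 59.6 + j108.7 Ω.
Step 4 — Parallel with input shunt Z1: Z_in = Z1 || (Z2 + Z3) = 69.04 + j114.2 Ω = 133.4∠58.8° Ω.
Step 5 — Power factor: PF = cos(φ) = Re(Z)/|Z| = 69.04/133.4 = 0.5175.
Step 6 — Type: Im(Z) = 114.2 ⇒ lagging (phase φ = 58.8°).

PF = 0.5175 (lagging, φ = 58.8°)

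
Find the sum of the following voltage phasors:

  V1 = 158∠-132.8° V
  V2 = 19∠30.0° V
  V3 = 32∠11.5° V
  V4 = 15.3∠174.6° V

Step 1 — Convert each phasor to rectangular form:
  V1 = 158·(cos(-132.8°) + j·sin(-132.8°)) = -107.4 - j115.9 V
  V2 = 19·(cos(30.0°) + j·sin(30.0°)) = 16.45 + j9.5 V
  V3 = 32·(cos(11.5°) + j·sin(11.5°)) = 31.36 + j6.38 V
  V4 = 15.3·(cos(174.6°) + j·sin(174.6°)) = -15.23 + j1.44 V
Step 2 — Sum components: V_total = -74.77 - j98.61 V.
Step 3 — Convert to polar: |V_total| = 123.8 V, ∠V_total = -127.2°.

V_total = 123.8∠-127.2° V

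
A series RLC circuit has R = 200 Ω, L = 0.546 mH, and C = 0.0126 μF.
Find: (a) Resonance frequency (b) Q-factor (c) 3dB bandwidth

Step 1 — Resonance: ω₀ = 1/√(LC) = 1/√(0.000546·1.26e-08) = 3.813e+05 rad/s.
Step 2 — f₀ = ω₀/(2π) = 6.068e+04 Hz.
Step 3 — Series Q: Q = ω₀L/R = 3.813e+05·0.000546/200 = 1.041.
Step 4 — Bandwidth: Δω = ω₀/Q = 3.663e+05 rad/s; BW = Δω/(2π) = 5.83e+04 Hz.

(a) f₀ = 6.068e+04 Hz  (b) Q = 1.041  (c) BW = 5.83e+04 Hz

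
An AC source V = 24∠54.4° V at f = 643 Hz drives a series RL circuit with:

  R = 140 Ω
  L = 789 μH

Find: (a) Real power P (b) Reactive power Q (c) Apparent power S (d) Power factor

Step 1 — Angular frequency: ω = 2π·f = 2π·643 = 4040 rad/s.
Step 2 — Component impedances:
  R: Z = R = 140 Ω
  L: Z = jωL = j·4040·0.000789 = 0 + j3.188 Ω
Step 3 — Series combination: Z_total = R + L = 140 + j3.188 Ω = 140∠1.3° Ω.
Step 4 — Source phasor: V = 24∠54.4° V = 13.97 + j19.51 V.
Step 5 — Current: I = V / Z = 0.1029 + j0.137 A = 0.1714∠53.1° A.
Step 6 — Complex power: S = V·I* = 4.112 + j0.09363 VA.
Step 7 — Real power: P = Re(S) = 4.112 W.
Step 8 — Reactive power: Q = Im(S) = 0.09363 VAR.
Step 9 — Apparent power: |S| = 4.113 VA.
Step 10 — Power factor: PF = P/|S| = 0.9997 (lagging).

(a) P = 4.112 W  (b) Q = 0.09363 VAR  (c) S = 4.113 VA  (d) PF = 0.9997 (lagging)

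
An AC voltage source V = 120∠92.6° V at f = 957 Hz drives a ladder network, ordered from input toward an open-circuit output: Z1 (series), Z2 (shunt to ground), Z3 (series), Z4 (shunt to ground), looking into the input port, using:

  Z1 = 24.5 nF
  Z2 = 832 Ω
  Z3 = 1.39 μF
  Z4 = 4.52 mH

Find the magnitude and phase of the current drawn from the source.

Step 1 — Angular frequency: ω = 2π·f = 2π·957 = 6013 rad/s.
Step 2 — Component impedances:
  Z1: Z = 1/(jωC) = -j/(ω·C) = 0 - j6788 Ω
  Z2: Z = R = 832 Ω
  Z3: Z = 1/(jωC) = -j/(ω·C) = 0 - j119.6 Ω
  Z4: Z = jωL = j·6013·0.00452 = 0 + j27.18 Ω
Step 3 — Ladder network (open output): work backward from the far end, alternating series and parallel combinations. Z_in = 10.15 - j6879 Ω = 6879∠-89.9° Ω.
Step 4 — Source phasor: V = 120∠92.6° V = -5.444 + j119.9 V.
Step 5 — Ohm's law: I = V / Z_total = (-5.444 + j119.9) / (10.15 - j6879) = -0.01743 - j0.0007656 A.
Step 6 — Convert to polar: |I| = 0.01744 A, ∠I = -177.5°.

I = 0.01744∠-177.5° A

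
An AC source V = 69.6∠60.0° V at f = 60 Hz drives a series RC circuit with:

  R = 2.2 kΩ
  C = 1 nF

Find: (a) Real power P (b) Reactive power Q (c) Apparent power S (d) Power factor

Step 1 — Angular frequency: ω = 2π·f = 2π·60 = 377 rad/s.
Step 2 — Component impedances:
  R: Z = R = 2200 Ω
  C: Z = 1/(jωC) = -j/(ω·C) = 0 - j2.653e+06 Ω
Step 3 — Series combination: Z_total = R + C = 2200 - j2.653e+06 Ω = 2.653e+06∠-90.0° Ω.
Step 4 — Source phasor: V = 69.6∠60.0° V = 34.8 + j60.28 V.
Step 5 — Current: I = V / Z = -2.271e-05 + j1.314e-05 A = 2.624e-05∠150.0° A.
Step 6 — Complex power: S = V·I* = 1.515e-06 - j0.001826 VA.
Step 7 — Real power: P = Re(S) = 1.515e-06 W.
Step 8 — Reactive power: Q = Im(S) = -0.001826 VAR.
Step 9 — Apparent power: |S| = 0.001826 VA.
Step 10 — Power factor: PF = P/|S| = 0.0008294 (leading).

(a) P = 1.515e-06 W  (b) Q = -0.001826 VAR  (c) S = 0.001826 VA  (d) PF = 0.0008294 (leading)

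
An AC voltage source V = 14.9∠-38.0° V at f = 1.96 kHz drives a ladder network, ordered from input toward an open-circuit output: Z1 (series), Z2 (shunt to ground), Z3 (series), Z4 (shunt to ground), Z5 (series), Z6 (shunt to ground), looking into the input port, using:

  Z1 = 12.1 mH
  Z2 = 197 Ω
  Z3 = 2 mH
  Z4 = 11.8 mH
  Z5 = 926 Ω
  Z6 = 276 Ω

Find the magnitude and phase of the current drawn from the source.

Step 1 — Angular frequency: ω = 2π·f = 2π·1960 = 1.232e+04 rad/s.
Step 2 — Component impedances:
  Z1: Z = jωL = j·1.232e+04·0.0121 = 0 + j149 Ω
  Z2: Z = R = 197 Ω
  Z3: Z = jωL = j·1.232e+04·0.002 = 0 + j24.63 Ω
  Z4: Z = jωL = j·1.232e+04·0.0118 = 0 + j145.3 Ω
  Z5: Z = R = 926 Ω
  Z6: Z = R = 276 Ω
Step 3 — Ladder network (open output): work backward from the far end, alternating series and parallel combinations. Z_in = 84.76 + j236.9 Ω = 251.6∠70.3° Ω.
Step 4 — Source phasor: V = 14.9∠-38.0° V = 11.74 - j9.173 V.
Step 5 — Ohm's law: I = V / Z_total = (11.74 - j9.173) / (84.76 + j236.9) = -0.01861 - j0.05622 A.
Step 6 — Convert to polar: |I| = 0.05922 A, ∠I = -108.3°.

I = 0.05922∠-108.3° A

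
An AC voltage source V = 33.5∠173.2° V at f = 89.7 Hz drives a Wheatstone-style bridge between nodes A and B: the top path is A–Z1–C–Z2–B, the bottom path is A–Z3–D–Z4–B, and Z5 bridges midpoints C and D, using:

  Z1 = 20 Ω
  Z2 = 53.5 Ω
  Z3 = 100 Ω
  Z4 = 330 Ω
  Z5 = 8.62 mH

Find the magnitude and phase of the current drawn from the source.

Step 1 — Angular frequency: ω = 2π·f = 2π·89.7 = 563.6 rad/s.
Step 2 — Component impedances:
  Z1: Z = R = 20 Ω
  Z2: Z = R = 53.5 Ω
  Z3: Z = R = 100 Ω
  Z4: Z = R = 330 Ω
  Z5: Z = jωL = j·563.6·0.00862 = 0 + j4.858 Ω
Step 3 — Bridge requires nodal analysis (the Z5 bridge couples midpoints C and D, so the two paths cannot be reduced to a simple series/parallel combination). Setting node B to ground and injecting 1 A at node A, the 3-node admittance system at A, C, D solves to V_A = Z_AB = 62.7 + j0.003574 Ω = 62.7∠0.0° Ω.
Step 4 — Source phasor: V = 33.5∠173.2° V = -33.26 + j3.967 V.
Step 5 — Ohm's law: I = V / Z_total = (-33.26 + j3.967) / (62.7 + j0.003574) = -0.5305 + j0.06329 A.
Step 6 — Convert to polar: |I| = 0.5343 A, ∠I = 173.2°.

I = 0.5343∠173.2° A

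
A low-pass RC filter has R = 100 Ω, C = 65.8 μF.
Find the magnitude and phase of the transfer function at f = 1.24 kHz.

Step 1 — Angular frequency: ω = 2π·1240 = 7791 rad/s.
Step 2 — Transfer function: H(jω) = 1/(1 + jωRC).
Step 3 — Denominator: 1 + jωRC = 1 + j·7791·100·6.58e-05 = 1 + j51.27.
Step 4 — H = 0.0003803 - j0.0195.
Step 5 — Magnitude: |H| = 0.0195 (-34.2 dB); phase: φ = -88.9°.

|H| = 0.0195 (-34.2 dB), φ = -88.9°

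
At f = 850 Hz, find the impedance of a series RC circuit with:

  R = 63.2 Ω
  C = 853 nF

Step 1 — Angular frequency: ω = 2π·f = 2π·850 = 5341 rad/s.
Step 2 — Component impedances:
  R: Z = R = 63.2 Ω
  C: Z = 1/(jωC) = -j/(ω·C) = 0 - j219.5 Ω
Step 3 — Series combination: Z_total = R + C = 63.2 - j219.5 Ω = 228.4∠-73.9° Ω.

Z = 63.2 - j219.5 Ω = 228.4∠-73.9° Ω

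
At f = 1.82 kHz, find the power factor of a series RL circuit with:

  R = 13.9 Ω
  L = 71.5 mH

Step 1 — Angular frequency: ω = 2π·f = 2π·1820 = 1.144e+04 rad/s.
Step 2 — Component impedances:
  R: Z = R = 13.9 Ω
  L: Z = jωL = j·1.144e+04·0.0715 = 0 + j817.6 Ω
Step 3 — Series combination: Z_total = R + L = 13.9 + j817.6 Ω = 817.7∠89.0° Ω.
Step 4 — Power factor: PF = cos(φ) = Re(Z)/|Z| = 13.9/817.7 = 0.017.
Step 5 — Type: Im(Z) = 817.6 ⇒ lagging (phase φ = 89.0°).

PF = 0.017 (lagging, φ = 89.0°)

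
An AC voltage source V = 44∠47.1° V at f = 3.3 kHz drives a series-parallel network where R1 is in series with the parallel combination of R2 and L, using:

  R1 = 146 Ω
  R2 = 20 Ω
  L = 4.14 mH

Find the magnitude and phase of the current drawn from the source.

Step 1 — Angular frequency: ω = 2π·f = 2π·3300 = 2.073e+04 rad/s.
Step 2 — Component impedances:
  R1: Z = R = 146 Ω
  R2: Z = R = 20 Ω
  L: Z = jωL = j·2.073e+04·0.00414 = 0 + j85.84 Ω
Step 3 — Parallel branch: R2 || L = 1/(1/R2 + 1/L) = 18.97 + j4.42 Ω.
Step 4 — Series with R1: Z_total = R1 + (R2 || L) = 165 + j4.42 Ω = 165∠1.5° Ω.
Step 5 — Source phasor: V = 44∠47.1° V = 29.95 + j32.23 V.
Step 6 — Ohm's law: I = V / Z_total = (29.95 + j32.23) / (165 + j4.42) = 0.1867 + j0.1904 A.
Step 7 — Convert to polar: |I| = 0.2666 A, ∠I = 45.6°.

I = 0.2666∠45.6° A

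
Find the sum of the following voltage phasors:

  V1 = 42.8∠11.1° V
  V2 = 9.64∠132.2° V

Step 1 — Convert each phasor to rectangular form:
  V1 = 42.8·(cos(11.1°) + j·sin(11.1°)) = 42 + j8.24 V
  V2 = 9.64·(cos(132.2°) + j·sin(132.2°)) = -6.475 + j7.141 V
Step 2 — Sum components: V_total = 35.52 + j15.38 V.
Step 3 — Convert to polar: |V_total| = 38.71 V, ∠V_total = 23.4°.

V_total = 38.71∠23.4° V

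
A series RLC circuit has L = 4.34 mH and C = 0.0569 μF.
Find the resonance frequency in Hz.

Step 1 — Resonance condition Im(Z)=0 gives ω₀ = 1/√(LC).
Step 2 — ω₀ = 1/√(0.00434·5.69e-08) = 6.364e+04 rad/s.
Step 3 — f₀ = ω₀/(2π) = 1.013e+04 Hz.

f₀ = 1.013e+04 Hz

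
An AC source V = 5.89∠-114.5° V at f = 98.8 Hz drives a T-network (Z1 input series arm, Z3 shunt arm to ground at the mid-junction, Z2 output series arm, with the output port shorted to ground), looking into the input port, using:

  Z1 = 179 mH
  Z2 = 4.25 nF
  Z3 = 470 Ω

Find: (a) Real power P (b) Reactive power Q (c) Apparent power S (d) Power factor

Step 1 — Angular frequency: ω = 2π·f = 2π·98.8 = 620.8 rad/s.
Step 2 — Component impedances:
  Z1: Z = jωL = j·620.8·0.179 = 0 + j111.1 Ω
  Z2: Z = 1/(jωC) = -j/(ω·C) = 0 - j3.79e+05 Ω
  Z3: Z = R = 470 Ω
Step 3 — With the output port shorted to ground, the output series arm Z2 runs from the junction to ground; the shunt arm Z3 also runs from the junction to ground. They appear in parallel: Z3 || Z2 = 470 - j0.5828 Ω.
Step 4 — Series with input arm Z1: Z_in = Z1 + (Z3 || Z2) = 470 + j110.5 Ω = 482.8∠13.2° Ω.
Step 5 — Source phasor: V = 5.89∠-114.5° V = -2.443 - j5.36 V.
Step 6 — Current: I = V / Z = -0.007466 - j0.009648 A = 0.0122∠-127.7° A.
Step 7 — Complex power: S = V·I* = 0.06994 + j0.01645 VA.
Step 8 — Real power: P = Re(S) = 0.06994 W.
Step 9 — Reactive power: Q = Im(S) = 0.01645 VAR.
Step 10 — Apparent power: |S| = 0.07185 VA.
Step 11 — Power factor: PF = P/|S| = 0.9734 (lagging).

(a) P = 0.06994 W  (b) Q = 0.01645 VAR  (c) S = 0.07185 VA  (d) PF = 0.9734 (lagging)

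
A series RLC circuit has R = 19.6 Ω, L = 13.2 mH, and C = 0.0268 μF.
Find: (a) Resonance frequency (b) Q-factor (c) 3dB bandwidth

Step 1 — Resonance: ω₀ = 1/√(LC) = 1/√(0.0132·2.68e-08) = 5.317e+04 rad/s.
Step 2 — f₀ = ω₀/(2π) = 8462 Hz.
Step 3 — Series Q: Q = ω₀L/R = 5.317e+04·0.0132/19.6 = 35.81.
Step 4 — Bandwidth: Δω = ω₀/Q = 1485 rad/s; BW = Δω/(2π) = 236.3 Hz.

(a) f₀ = 8462 Hz  (b) Q = 35.81  (c) BW = 236.3 Hz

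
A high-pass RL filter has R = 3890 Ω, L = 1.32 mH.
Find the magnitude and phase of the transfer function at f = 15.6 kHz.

Step 1 — Angular frequency: ω = 2π·1.56e+04 = 9.802e+04 rad/s.
Step 2 — Transfer function: H(jω) = jωL/(R + jωL).
Step 3 — Numerator jωL = j·129.4; denominator R + jωL = 3890 + j129.4.
Step 4 — H = 0.001105 + j0.03322.
Step 5 — Magnitude: |H| = 0.03324 (-29.6 dB); phase: φ = 88.1°.

|H| = 0.03324 (-29.6 dB), φ = 88.1°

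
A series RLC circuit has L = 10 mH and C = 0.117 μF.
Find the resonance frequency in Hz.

Step 1 — Resonance condition Im(Z)=0 gives ω₀ = 1/√(LC).
Step 2 — ω₀ = 1/√(0.01·1.17e-07) = 2.924e+04 rad/s.
Step 3 — f₀ = ω₀/(2π) = 4653 Hz.

f₀ = 4653 Hz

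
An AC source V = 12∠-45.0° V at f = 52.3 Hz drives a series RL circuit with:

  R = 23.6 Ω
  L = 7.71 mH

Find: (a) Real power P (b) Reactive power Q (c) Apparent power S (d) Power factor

Step 1 — Angular frequency: ω = 2π·f = 2π·52.3 = 328.6 rad/s.
Step 2 — Component impedances:
  R: Z = R = 23.6 Ω
  L: Z = jωL = j·328.6·0.00771 = 0 + j2.534 Ω
Step 3 — Series combination: Z_total = R + L = 23.6 + j2.534 Ω = 23.74∠6.1° Ω.
Step 4 — Source phasor: V = 12∠-45.0° V = 8.485 - j8.485 V.
Step 5 — Current: I = V / Z = 0.3173 - j0.3936 A = 0.5056∠-51.1° A.
Step 6 — Complex power: S = V·I* = 6.032 + j0.6476 VA.
Step 7 — Real power: P = Re(S) = 6.032 W.
Step 8 — Reactive power: Q = Im(S) = 0.6476 VAR.
Step 9 — Apparent power: |S| = 6.067 VA.
Step 10 — Power factor: PF = P/|S| = 0.9943 (lagging).

(a) P = 6.032 W  (b) Q = 0.6476 VAR  (c) S = 6.067 VA  (d) PF = 0.9943 (lagging)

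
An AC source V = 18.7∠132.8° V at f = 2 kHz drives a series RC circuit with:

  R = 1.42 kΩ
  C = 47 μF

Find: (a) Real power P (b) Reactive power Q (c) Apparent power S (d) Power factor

Step 1 — Angular frequency: ω = 2π·f = 2π·2000 = 1.257e+04 rad/s.
Step 2 — Component impedances:
  R: Z = R = 1420 Ω
  C: Z = 1/(jωC) = -j/(ω·C) = 0 - j1.693 Ω
Step 3 — Series combination: Z_total = R + C = 1420 - j1.693 Ω = 1420∠-0.1° Ω.
Step 4 — Source phasor: V = 18.7∠132.8° V = -12.71 + j13.72 V.
Step 5 — Current: I = V / Z = -0.008959 + j0.009652 A = 0.01317∠132.9° A.
Step 6 — Complex power: S = V·I* = 0.2463 - j0.0002936 VA.
Step 7 — Real power: P = Re(S) = 0.2463 W.
Step 8 — Reactive power: Q = Im(S) = -0.0002936 VAR.
Step 9 — Apparent power: |S| = 0.2463 VA.
Step 10 — Power factor: PF = P/|S| = 1 (leading).

(a) P = 0.2463 W  (b) Q = -0.0002936 VAR  (c) S = 0.2463 VA  (d) PF = 1 (leading)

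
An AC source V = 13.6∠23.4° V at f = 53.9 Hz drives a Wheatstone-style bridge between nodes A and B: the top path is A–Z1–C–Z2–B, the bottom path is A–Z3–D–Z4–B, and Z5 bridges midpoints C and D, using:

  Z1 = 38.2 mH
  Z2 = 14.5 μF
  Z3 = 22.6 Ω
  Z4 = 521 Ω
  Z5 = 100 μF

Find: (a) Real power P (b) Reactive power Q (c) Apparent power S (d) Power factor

Step 1 — Angular frequency: ω = 2π·f = 2π·53.9 = 338.7 rad/s.
Step 2 — Component impedances:
  Z1: Z = jωL = j·338.7·0.0382 = 0 + j12.94 Ω
  Z2: Z = 1/(jωC) = -j/(ω·C) = 0 - j203.6 Ω
  Z3: Z = R = 22.6 Ω
  Z4: Z = R = 521 Ω
  Z5: Z = 1/(jωC) = -j/(ω·C) = 0 - j29.53 Ω
Step 3 — Bridge requires nodal analysis (the Z5 bridge couples midpoints C and D, so the two paths cannot be reduced to a simple series/parallel combination). Setting node B to ground and injecting 1 A at node A, the 3-node admittance system at A, C, D solves to V_A = Z_AB = 62.6 - j156.6 Ω = 168.6∠-68.2° Ω.
Step 4 — Source phasor: V = 13.6∠23.4° V = 12.48 + j5.401 V.
Step 5 — Current: I = V / Z = -0.002261 + j0.08062 A = 0.08065∠91.6° A.
Step 6 — Complex power: S = V·I* = 0.4072 - j1.018 VA.
Step 7 — Real power: P = Re(S) = 0.4072 W.
Step 8 — Reactive power: Q = Im(S) = -1.018 VAR.
Step 9 — Apparent power: |S| = 1.097 VA.
Step 10 — Power factor: PF = P/|S| = 0.3713 (leading).

(a) P = 0.4072 W  (b) Q = -1.018 VAR  (c) S = 1.097 VA  (d) PF = 0.3713 (leading)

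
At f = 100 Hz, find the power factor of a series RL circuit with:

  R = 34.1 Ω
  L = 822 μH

Step 1 — Angular frequency: ω = 2π·f = 2π·100 = 628.3 rad/s.
Step 2 — Component impedances:
  R: Z = R = 34.1 Ω
  L: Z = jωL = j·628.3·0.000822 = 0 + j0.5165 Ω
Step 3 — Series combination: Z_total = R + L = 34.1 + j0.5165 Ω = 34.1∠0.9° Ω.
Step 4 — Power factor: PF = cos(φ) = Re(Z)/|Z| = 34.1/34.104 = 0.9999.
Step 5 — Type: Im(Z) = 0.5165 ⇒ lagging (phase φ = 0.9°).

PF = 0.9999 (lagging, φ = 0.9°)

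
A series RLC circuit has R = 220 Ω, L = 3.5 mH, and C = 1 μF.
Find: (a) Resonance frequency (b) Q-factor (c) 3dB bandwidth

Step 1 — Resonance: ω₀ = 1/√(LC) = 1/√(0.0035·1e-06) = 1.69e+04 rad/s.
Step 2 — f₀ = ω₀/(2π) = 2690 Hz.
Step 3 — Series Q: Q = ω₀L/R = 1.69e+04·0.0035/220 = 0.2689.
Step 4 — Bandwidth: Δω = ω₀/Q = 6.286e+04 rad/s; BW = Δω/(2π) = 1e+04 Hz.

(a) f₀ = 2690 Hz  (b) Q = 0.2689  (c) BW = 1e+04 Hz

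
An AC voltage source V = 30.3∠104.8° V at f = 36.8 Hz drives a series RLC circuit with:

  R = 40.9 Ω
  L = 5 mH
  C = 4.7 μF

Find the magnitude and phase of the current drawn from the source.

Step 1 — Angular frequency: ω = 2π·f = 2π·36.8 = 231.2 rad/s.
Step 2 — Component impedances:
  R: Z = R = 40.9 Ω
  L: Z = jωL = j·231.2·0.005 = 0 + j1.156 Ω
  C: Z = 1/(jωC) = -j/(ω·C) = 0 - j920.2 Ω
Step 3 — Series combination: Z_total = R + L + C = 40.9 - j919 Ω = 919.9∠-87.5° Ω.
Step 4 — Source phasor: V = 30.3∠104.8° V = -7.74 + j29.29 V.
Step 5 — Ohm's law: I = V / Z_total = (-7.74 + j29.29) / (40.9 - j919) = -0.03219 - j0.00699 A.
Step 6 — Convert to polar: |I| = 0.03294 A, ∠I = -167.7°.

I = 0.03294∠-167.7° A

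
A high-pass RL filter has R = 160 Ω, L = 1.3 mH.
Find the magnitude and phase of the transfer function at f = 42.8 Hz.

Step 1 — Angular frequency: ω = 2π·42.8 = 268.9 rad/s.
Step 2 — Transfer function: H(jω) = jωL/(R + jωL).
Step 3 — Numerator jωL = j·0.3496; denominator R + jωL = 160 + j0.3496.
Step 4 — H = 4.774e-06 + j0.002185.
Step 5 — Magnitude: |H| = 0.002185 (-53.2 dB); phase: φ = 89.9°.

|H| = 0.002185 (-53.2 dB), φ = 89.9°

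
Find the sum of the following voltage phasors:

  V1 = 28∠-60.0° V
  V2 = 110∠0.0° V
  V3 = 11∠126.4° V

Step 1 — Convert each phasor to rectangular form:
  V1 = 28·(cos(-60.0°) + j·sin(-60.0°)) = 14 - j24.25 V
  V2 = 110·(cos(0.0°) + j·sin(0.0°)) = 110 V
  V3 = 11·(cos(126.4°) + j·sin(126.4°)) = -6.528 + j8.854 V
Step 2 — Sum components: V_total = 117.5 - j15.39 V.
Step 3 — Convert to polar: |V_total| = 118.5 V, ∠V_total = -7.5°.

V_total = 118.5∠-7.5° V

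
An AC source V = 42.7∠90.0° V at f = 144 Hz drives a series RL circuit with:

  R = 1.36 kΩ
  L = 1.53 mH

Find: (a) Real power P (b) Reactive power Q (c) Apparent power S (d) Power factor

Step 1 — Angular frequency: ω = 2π·f = 2π·144 = 904.8 rad/s.
Step 2 — Component impedances:
  R: Z = R = 1360 Ω
  L: Z = jωL = j·904.8·0.00153 = 0 + j1.384 Ω
Step 3 — Series combination: Z_total = R + L = 1360 + j1.384 Ω = 1360∠0.1° Ω.
Step 4 — Source phasor: V = 42.7∠90.0° V = 0 + j42.7 V.
Step 5 — Current: I = V / Z = 3.196e-05 + j0.0314 A = 0.0314∠89.9° A.
Step 6 — Complex power: S = V·I* = 1.341 + j0.001365 VA.
Step 7 — Real power: P = Re(S) = 1.341 W.
Step 8 — Reactive power: Q = Im(S) = 0.001365 VAR.
Step 9 — Apparent power: |S| = 1.341 VA.
Step 10 — Power factor: PF = P/|S| = 1 (lagging).

(a) P = 1.341 W  (b) Q = 0.001365 VAR  (c) S = 1.341 VA  (d) PF = 1 (lagging)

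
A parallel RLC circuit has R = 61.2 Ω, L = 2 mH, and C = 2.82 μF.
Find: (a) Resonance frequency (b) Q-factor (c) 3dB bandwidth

Step 1 — Resonance: ω₀ = 1/√(LC) = 1/√(0.002·2.82e-06) = 1.332e+04 rad/s.
Step 2 — f₀ = ω₀/(2π) = 2119 Hz.
Step 3 — Parallel Q: Q = R/(ω₀L) = 61.2/(1.332e+04·0.002) = 2.298.
Step 4 — Bandwidth: Δω = ω₀/Q = 5794 rad/s; BW = Δω/(2π) = 922.2 Hz.

(a) f₀ = 2119 Hz  (b) Q = 2.298  (c) BW = 922.2 Hz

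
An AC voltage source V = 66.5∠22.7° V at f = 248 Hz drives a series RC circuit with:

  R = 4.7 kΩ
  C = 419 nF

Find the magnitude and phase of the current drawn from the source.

Step 1 — Angular frequency: ω = 2π·f = 2π·248 = 1558 rad/s.
Step 2 — Component impedances:
  R: Z = R = 4700 Ω
  C: Z = 1/(jωC) = -j/(ω·C) = 0 - j1532 Ω
Step 3 — Series combination: Z_total = R + C = 4700 - j1532 Ω = 4943∠-18.0° Ω.
Step 4 — Source phasor: V = 66.5∠22.7° V = 61.35 + j25.66 V.
Step 5 — Ohm's law: I = V / Z_total = (61.35 + j25.66) / (4700 - j1532) = 0.01019 + j0.008781 A.
Step 6 — Convert to polar: |I| = 0.01345 A, ∠I = 40.7°.

I = 0.01345∠40.7° A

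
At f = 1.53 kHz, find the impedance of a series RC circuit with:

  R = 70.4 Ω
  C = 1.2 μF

Step 1 — Angular frequency: ω = 2π·f = 2π·1530 = 9613 rad/s.
Step 2 — Component impedances:
  R: Z = R = 70.4 Ω
  C: Z = 1/(jωC) = -j/(ω·C) = 0 - j86.69 Ω
Step 3 — Series combination: Z_total = R + C = 70.4 - j86.69 Ω = 111.7∠-50.9° Ω.

Z = 70.4 - j86.69 Ω = 111.7∠-50.9° Ω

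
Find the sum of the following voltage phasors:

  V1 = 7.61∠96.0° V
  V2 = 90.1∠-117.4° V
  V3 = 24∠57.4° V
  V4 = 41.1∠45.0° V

Step 1 — Convert each phasor to rectangular form:
  V1 = 7.61·(cos(96.0°) + j·sin(96.0°)) = -0.7955 + j7.568 V
  V2 = 90.1·(cos(-117.4°) + j·sin(-117.4°)) = -41.46 - j79.99 V
  V3 = 24·(cos(57.4°) + j·sin(57.4°)) = 12.93 + j20.22 V
  V4 = 41.1·(cos(45.0°) + j·sin(45.0°)) = 29.06 + j29.06 V
Step 2 — Sum components: V_total = -0.2669 - j23.14 V.
Step 3 — Convert to polar: |V_total| = 23.14 V, ∠V_total = -90.7°.

V_total = 23.14∠-90.7° V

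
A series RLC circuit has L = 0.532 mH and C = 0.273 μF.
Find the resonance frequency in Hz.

Step 1 — Resonance condition Im(Z)=0 gives ω₀ = 1/√(LC).
Step 2 — ω₀ = 1/√(0.000532·2.73e-07) = 8.298e+04 rad/s.
Step 3 — f₀ = ω₀/(2π) = 1.321e+04 Hz.

f₀ = 1.321e+04 Hz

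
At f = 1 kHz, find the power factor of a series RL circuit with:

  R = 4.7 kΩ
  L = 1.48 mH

Step 1 — Angular frequency: ω = 2π·f = 2π·1000 = 6283 rad/s.
Step 2 — Component impedances:
  R: Z = R = 4700 Ω
  L: Z = jωL = j·6283·0.00148 = 0 + j9.299 Ω
Step 3 — Series combination: Z_total = R + L = 4700 + j9.299 Ω = 4700∠0.1° Ω.
Step 4 — Power factor: PF = cos(φ) = Re(Z)/|Z| = 4700/4700 = 1.
Step 5 — Type: Im(Z) = 9.299 ⇒ lagging (phase φ = 0.1°).

PF = 1 (lagging, φ = 0.1°)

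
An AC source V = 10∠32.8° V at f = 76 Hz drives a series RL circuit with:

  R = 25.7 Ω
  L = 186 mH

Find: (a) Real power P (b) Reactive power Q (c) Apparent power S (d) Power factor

Step 1 — Angular frequency: ω = 2π·f = 2π·76 = 477.5 rad/s.
Step 2 — Component impedances:
  R: Z = R = 25.7 Ω
  L: Z = jωL = j·477.5·0.186 = 0 + j88.82 Ω
Step 3 — Series combination: Z_total = R + L = 25.7 + j88.82 Ω = 92.46∠73.9° Ω.
Step 4 — Source phasor: V = 10∠32.8° V = 8.406 + j5.417 V.
Step 5 — Current: I = V / Z = 0.08155 - j0.07104 A = 0.1082∠-41.1° A.
Step 6 — Complex power: S = V·I* = 0.3006 + j1.039 VA.
Step 7 — Real power: P = Re(S) = 0.3006 W.
Step 8 — Reactive power: Q = Im(S) = 1.039 VAR.
Step 9 — Apparent power: |S| = 1.082 VA.
Step 10 — Power factor: PF = P/|S| = 0.278 (lagging).

(a) P = 0.3006 W  (b) Q = 1.039 VAR  (c) S = 1.082 VA  (d) PF = 0.278 (lagging)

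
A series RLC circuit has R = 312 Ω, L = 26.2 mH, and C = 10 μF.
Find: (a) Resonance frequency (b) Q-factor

Step 1 — Resonance condition Im(Z)=0 gives ω₀ = 1/√(LC).
Step 2 — ω₀ = 1/√(0.0262·1e-05) = 1954 rad/s.
Step 3 — f₀ = ω₀/(2π) = 310.9 Hz.
Step 4 — Series Q: Q = ω₀L/R = 1954·0.0262/312 = 0.1641.

(a) f₀ = 310.9 Hz  (b) Q = 0.1641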